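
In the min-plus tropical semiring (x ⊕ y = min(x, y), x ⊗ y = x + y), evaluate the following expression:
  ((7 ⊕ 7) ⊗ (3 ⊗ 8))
((7 ⊕ 7) ⊗ (3 ⊗ 8)) = 18

Expand innermost to outermost. Recall ⊕ takes the minimum of its arguments and ⊗ takes their sum. Working out the expression ((7 ⊕ 7) ⊗ (3 ⊗ 8)) gives 18.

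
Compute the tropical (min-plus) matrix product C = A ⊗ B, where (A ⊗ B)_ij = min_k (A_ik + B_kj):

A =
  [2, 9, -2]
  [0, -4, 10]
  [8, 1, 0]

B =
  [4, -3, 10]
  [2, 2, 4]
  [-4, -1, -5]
A ⊗ B =
  [-6, -3, -7]
  [-2, -3, 0]
  [-4, -1, -5]

Apply the min-plus product entry-by-entry:
  C[0][0] = min over k of (A[0][0] + B[0][0] = 2 + 4 = 6, A[0][1] + B[1][0] = 9 + 2 = 11, A[0][2] + B[2][0] = -2 + -4 = -6) = -6 (attained at k = 2)
  C[0][1] = min over k of (A[0][0] + B[0][1] = 2 + -3 = -1, A[0][1] + B[1][1] = 9 + 2 = 11, A[0][2] + B[2][1] = -2 + -1 = -3) = -3 (attained at k = 2)
  C[0][2] = min over k of (A[0][0] + B[0][2] = 2 + 10 = 12, A[0][1] + B[1][2] = 9 + 4 = 13, A[0][2] + B[2][2] = -2 + -5 = -7) = -7 (attained at k = 2)
  C[1][0] = min over k of (A[1][0] + B[0][0] = 0 + 4 = 4, A[1][1] + B[1][0] = -4 + 2 = -2, A[1][2] + B[2][0] = 10 + -4 = 6) = -2 (attained at k = 1)
  C[1][1] = min over k of (A[1][0] + B[0][1] = 0 + -3 = -3, A[1][1] + B[1][1] = -4 + 2 = -2, A[1][2] + B[2][1] = 10 + -1 = 9) = -3 (attained at k = 0)
  C[1][2] = min over k of (A[1][0] + B[0][2] = 0 + 10 = 10, A[1][1] + B[1][2] = -4 + 4 = 0, A[1][2] + B[2][2] = 10 + -5 = 5) = 0 (attained at k = 1)
  C[2][0] = min over k of (A[2][0] + B[0][0] = 8 + 4 = 12, A[2][1] + B[1][0] = 1 + 2 = 3, A[2][2] + B[2][0] = 0 + -4 = -4) = -4 (attained at k = 2)
  C[2][1] = min over k of (A[2][0] + B[0][1] = 8 + -3 = 5, A[2][1] + B[1][1] = 1 + 2 = 3, A[2][2] + B[2][1] = 0 + -1 = -1) = -1 (attained at k = 2)
  C[2][2] = min over k of (A[2][0] + B[0][2] = 8 + 10 = 18, A[2][1] + B[1][2] = 1 + 4 = 5, A[2][2] + B[2][2] = 0 + -5 = -5) = -5 (attained at k = 2)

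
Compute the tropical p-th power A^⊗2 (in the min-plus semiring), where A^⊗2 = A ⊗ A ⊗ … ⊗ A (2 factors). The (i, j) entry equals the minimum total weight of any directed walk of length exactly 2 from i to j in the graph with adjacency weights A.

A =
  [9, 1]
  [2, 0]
A^⊗2 =
  [3, 1]
  [2, 0]

Each entry (A^⊗2)_ij equals the minimum over all length-2 walks i = v_0 → v_1 → … → v_2 = j of Σ_t A[v_t][v_{t+1}]. For example, for (i, j) = (0, 1) we minimise over 2 possible intermediate vertex sequences; the minimum is 1, attained along the walk 0 → 1 → 1.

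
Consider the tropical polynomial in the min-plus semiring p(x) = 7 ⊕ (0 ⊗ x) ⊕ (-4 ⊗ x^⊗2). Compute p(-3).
p(-3) = -10

A tropical monomial a ⊗ x^⊗i evaluates to a + i · x. Evaluating each term at x = -3:
  Term 0 contributes 7 + 0 · -3 = 7
  Term 1 contributes 0 + 1 · -3 = -3
  Term 2 contributes -4 + 2 · -3 = -10
p(-3) = ⊕ of these = min[7, -3, -10] = -10.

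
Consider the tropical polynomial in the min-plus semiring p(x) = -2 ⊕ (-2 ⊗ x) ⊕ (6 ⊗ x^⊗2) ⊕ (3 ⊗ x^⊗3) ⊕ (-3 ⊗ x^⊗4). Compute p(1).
p(1) = -2

A tropical monomial a ⊗ x^⊗i evaluates to a + i · x. Evaluating each term at x = 1:
  Term 0 contributes -2 + 0 · 1 = -2
  Term 1 contributes -2 + 1 · 1 = -1
  Term 2 contributes 6 + 2 · 1 = 8
  Term 3 contributes 3 + 3 · 1 = 6
  Term 4 contributes -3 + 4 · 1 = 1
p(1) = ⊕ of these = min[-2, -1, 8, 6, 1] = -2.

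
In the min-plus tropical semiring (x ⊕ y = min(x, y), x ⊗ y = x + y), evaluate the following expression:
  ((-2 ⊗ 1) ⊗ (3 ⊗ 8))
((-2 ⊗ 1) ⊗ (3 ⊗ 8)) = 10

Expand innermost to outermost. Recall ⊕ takes the minimum of its arguments and ⊗ takes their sum. Working out the expression ((-2 ⊗ 1) ⊗ (3 ⊗ 8)) gives 10.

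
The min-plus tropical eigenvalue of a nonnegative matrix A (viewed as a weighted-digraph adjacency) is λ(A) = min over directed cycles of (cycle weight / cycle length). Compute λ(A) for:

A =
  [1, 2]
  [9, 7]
λ(A) = 1

Enumerate directed cycles and compute their means (weight / length). Sample:
  cycle 0 → 0: weight = 1, length = 1, mean = 1/1 ≈ 1.000
  cycle 1 → 1: weight = 7, length = 1, mean = 7/1 ≈ 7.000
  cycle 0 → 1 → 0: weight = 11, length = 2, mean = 11/2 ≈ 5.500
  cycle 1 → 0 → 1: weight = 11, length = 2, mean = 11/2 ≈ 5.500
Minimum mean = 1.000, attained e.g. along the cycle 0 → 0 with weight 1 and length 1. So λ(A) = 1/1 = 1.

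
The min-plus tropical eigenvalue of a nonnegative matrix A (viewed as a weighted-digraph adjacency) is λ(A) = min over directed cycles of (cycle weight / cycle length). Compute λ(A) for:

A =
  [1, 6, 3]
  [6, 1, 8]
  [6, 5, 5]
λ(A) = 1

Enumerate directed cycles and compute their means (weight / length). Sample:
  cycle 0 → 0: weight = 1, length = 1, mean = 1/1 ≈ 1.000
  cycle 1 → 1: weight = 1, length = 1, mean = 1/1 ≈ 1.000
  cycle 2 → 2: weight = 5, length = 1, mean = 5/1 ≈ 5.000
  cycle 0 → 1 → 0: weight = 12, length = 2, mean = 12/2 ≈ 6.000
  cycle 0 → 2 → 0: weight = 9, length = 2, mean = 9/2 ≈ 4.500
  cycle 1 → 0 → 1: weight = 12, length = 2, mean = 12/2 ≈ 6.000
Minimum mean = 1.000, attained e.g. along the cycle 0 → 0 with weight 1 and length 1. So λ(A) = 1/1 = 1.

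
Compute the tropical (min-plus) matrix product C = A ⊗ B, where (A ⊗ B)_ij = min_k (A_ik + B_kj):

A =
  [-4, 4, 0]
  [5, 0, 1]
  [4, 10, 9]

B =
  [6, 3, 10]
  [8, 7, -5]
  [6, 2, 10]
A ⊗ B =
  [2, -1, -1]
  [7, 3, -5]
  [10, 7, 5]

Apply the min-plus product entry-by-entry:
  C[0][0] = min over k of (A[0][0] + B[0][0] = -4 + 6 = 2, A[0][1] + B[1][0] = 4 + 8 = 12, A[0][2] + B[2][0] = 0 + 6 = 6) = 2 (attained at k = 0)
  C[0][1] = min over k of (A[0][0] + B[0][1] = -4 + 3 = -1, A[0][1] + B[1][1] = 4 + 7 = 11, A[0][2] + B[2][1] = 0 + 2 = 2) = -1 (attained at k = 0)
  C[0][2] = min over k of (A[0][0] + B[0][2] = -4 + 10 = 6, A[0][1] + B[1][2] = 4 + -5 = -1, A[0][2] + B[2][2] = 0 + 10 = 10) = -1 (attained at k = 1)
  C[1][0] = min over k of (A[1][0] + B[0][0] = 5 + 6 = 11, A[1][1] + B[1][0] = 0 + 8 = 8, A[1][2] + B[2][0] = 1 + 6 = 7) = 7 (attained at k = 2)
  C[1][1] = min over k of (A[1][0] + B[0][1] = 5 + 3 = 8, A[1][1] + B[1][1] = 0 + 7 = 7, A[1][2] + B[2][1] = 1 + 2 = 3) = 3 (attained at k = 2)
  C[1][2] = min over k of (A[1][0] + B[0][2] = 5 + 10 = 15, A[1][1] + B[1][2] = 0 + -5 = -5, A[1][2] + B[2][2] = 1 + 10 = 11) = -5 (attained at k = 1)
  C[2][0] = min over k of (A[2][0] + B[0][0] = 4 + 6 = 10, A[2][1] + B[1][0] = 10 + 8 = 18, A[2][2] + B[2][0] = 9 + 6 = 15) = 10 (attained at k = 0)
  C[2][1] = min over k of (A[2][0] + B[0][1] = 4 + 3 = 7, A[2][1] + B[1][1] = 10 + 7 = 17, A[2][2] + B[2][1] = 9 + 2 = 11) = 7 (attained at k = 0)
  C[2][2] = min over k of (A[2][0] + B[0][2] = 4 + 10 = 14, A[2][1] + B[1][2] = 10 + -5 = 5, A[2][2] + B[2][2] = 9 + 10 = 19) = 5 (attained at k = 1)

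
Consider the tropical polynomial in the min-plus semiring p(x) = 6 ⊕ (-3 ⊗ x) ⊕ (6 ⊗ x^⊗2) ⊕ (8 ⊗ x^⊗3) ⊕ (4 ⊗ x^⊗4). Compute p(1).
p(1) = -2

A tropical monomial a ⊗ x^⊗i evaluates to a + i · x. Evaluating each term at x = 1:
  Term 0 contributes 6 + 0 · 1 = 6
  Term 1 contributes -3 + 1 · 1 = -2
  Term 2 contributes 6 + 2 · 1 = 8
  Term 3 contributes 8 + 3 · 1 = 11
  Term 4 contributes 4 + 4 · 1 = 8
p(1) = ⊕ of these = min[6, -2, 8, 11, 8] = -2.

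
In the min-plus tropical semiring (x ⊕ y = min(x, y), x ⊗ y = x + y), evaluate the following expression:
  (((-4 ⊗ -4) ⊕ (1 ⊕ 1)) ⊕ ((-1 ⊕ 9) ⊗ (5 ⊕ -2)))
(((-4 ⊗ -4) ⊕ (1 ⊕ 1)) ⊕ ((-1 ⊕ 9) ⊗ (5 ⊕ -2))) = -8

Expand innermost to outermost. Recall ⊕ takes the minimum of its arguments and ⊗ takes their sum. Working out the expression (((-4 ⊗ -4) ⊕ (1 ⊕ 1)) ⊕ ((-1 ⊕ 9) ⊗ (5 ⊕ -2))) gives -8.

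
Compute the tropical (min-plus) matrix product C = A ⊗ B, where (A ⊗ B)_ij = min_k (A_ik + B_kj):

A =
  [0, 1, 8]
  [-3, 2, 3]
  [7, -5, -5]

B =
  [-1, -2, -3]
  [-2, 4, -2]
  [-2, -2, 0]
A ⊗ B =
  [-1, -2, -3]
  [-4, -5, -6]
  [-7, -7, -7]

Apply the min-plus product entry-by-entry:
  C[0][0] = min over k of (A[0][0] + B[0][0] = 0 + -1 = -1, A[0][1] + B[1][0] = 1 + -2 = -1, A[0][2] + B[2][0] = 8 + -2 = 6) = -1 (attained at k = 0)
  C[0][1] = min over k of (A[0][0] + B[0][1] = 0 + -2 = -2, A[0][1] + B[1][1] = 1 + 4 = 5, A[0][2] + B[2][1] = 8 + -2 = 6) = -2 (attained at k = 0)
  C[0][2] = min over k of (A[0][0] + B[0][2] = 0 + -3 = -3, A[0][1] + B[1][2] = 1 + -2 = -1, A[0][2] + B[2][2] = 8 + 0 = 8) = -3 (attained at k = 0)
  C[1][0] = min over k of (A[1][0] + B[0][0] = -3 + -1 = -4, A[1][1] + B[1][0] = 2 + -2 = 0, A[1][2] + B[2][0] = 3 + -2 = 1) = -4 (attained at k = 0)
  C[1][1] = min over k of (A[1][0] + B[0][1] = -3 + -2 = -5, A[1][1] + B[1][1] = 2 + 4 = 6, A[1][2] + B[2][1] = 3 + -2 = 1) = -5 (attained at k = 0)
  C[1][2] = min over k of (A[1][0] + B[0][2] = -3 + -3 = -6, A[1][1] + B[1][2] = 2 + -2 = 0, A[1][2] + B[2][2] = 3 + 0 = 3) = -6 (attained at k = 0)
  C[2][0] = min over k of (A[2][0] + B[0][0] = 7 + -1 = 6, A[2][1] + B[1][0] = -5 + -2 = -7, A[2][2] + B[2][0] = -5 + -2 = -7) = -7 (attained at k = 1)
  C[2][1] = min over k of (A[2][0] + B[0][1] = 7 + -2 = 5, A[2][1] + B[1][1] = -5 + 4 = -1, A[2][2] + B[2][1] = -5 + -2 = -7) = -7 (attained at k = 2)
  C[2][2] = min over k of (A[2][0] + B[0][2] = 7 + -3 = 4, A[2][1] + B[1][2] = -5 + -2 = -7, A[2][2] + B[2][2] = -5 + 0 = -5) = -7 (attained at k = 1)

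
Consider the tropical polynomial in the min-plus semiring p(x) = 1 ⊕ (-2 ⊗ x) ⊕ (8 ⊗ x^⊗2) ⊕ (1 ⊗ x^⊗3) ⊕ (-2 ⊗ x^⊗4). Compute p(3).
p(3) = 1

A tropical monomial a ⊗ x^⊗i evaluates to a + i · x. Evaluating each term at x = 3:
  Term 0 contributes 1 + 0 · 3 = 1
  Term 1 contributes -2 + 1 · 3 = 1
  Term 2 contributes 8 + 2 · 3 = 14
  Term 3 contributes 1 + 3 · 3 = 10
  Term 4 contributes -2 + 4 · 3 = 10
p(3) = ⊕ of these = min[1, 1, 14, 10, 10] = 1.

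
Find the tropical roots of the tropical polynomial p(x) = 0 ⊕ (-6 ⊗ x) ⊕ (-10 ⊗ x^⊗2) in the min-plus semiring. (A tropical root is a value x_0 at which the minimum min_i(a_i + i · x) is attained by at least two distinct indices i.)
Roots: {4, 6}

Each tropical root is a break point of the lower envelope of the lines y = a_i + i · x (there are 3 lines, with slopes 0, 1, ..., 2). Only the lines that attain the minimum somewhere contribute to roots; other lines are dominated. Here the surviving (envelope) indices are i = 2, i = 1, i = 0.
Intersections between consecutive envelope lines give the roots: for adjacent envelope indices i < j the intersection is x = (a_i − a_j) / (j − i). Reading off the sorted break points: {4, 6}.
Verification: at each break x_0, at least two indices attain the minimum of min_i(a_i + i · x_0).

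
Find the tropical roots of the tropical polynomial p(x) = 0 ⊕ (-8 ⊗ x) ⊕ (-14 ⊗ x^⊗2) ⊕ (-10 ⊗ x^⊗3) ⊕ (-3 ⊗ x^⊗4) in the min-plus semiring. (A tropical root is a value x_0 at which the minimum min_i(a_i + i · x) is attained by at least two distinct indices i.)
Roots: {-7, -4, 6, 8}

Each tropical root is a break point of the lower envelope of the lines y = a_i + i · x (there are 5 lines, with slopes 0, 1, ..., 4). Only the lines that attain the minimum somewhere contribute to roots; other lines are dominated. Here the surviving (envelope) indices are i = 4, i = 3, i = 2, i = 1, i = 0.
Intersections between consecutive envelope lines give the roots: for adjacent envelope indices i < j the intersection is x = (a_i − a_j) / (j − i). Reading off the sorted break points: {-7, -4, 6, 8}.
Verification: at each break x_0, at least two indices attain the minimum of min_i(a_i + i · x_0).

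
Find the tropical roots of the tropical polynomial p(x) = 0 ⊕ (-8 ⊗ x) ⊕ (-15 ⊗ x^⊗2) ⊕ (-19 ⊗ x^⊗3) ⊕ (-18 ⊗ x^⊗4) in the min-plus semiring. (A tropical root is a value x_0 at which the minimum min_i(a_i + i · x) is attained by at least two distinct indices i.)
Roots: {-1, 4, 7, 8}

Each tropical root is a break point of the lower envelope of the lines y = a_i + i · x (there are 5 lines, with slopes 0, 1, ..., 4). Only the lines that attain the minimum somewhere contribute to roots; other lines are dominated. Here the surviving (envelope) indices are i = 4, i = 3, i = 2, i = 1, i = 0.
Intersections between consecutive envelope lines give the roots: for adjacent envelope indices i < j the intersection is x = (a_i − a_j) / (j − i). Reading off the sorted break points: {-1, 4, 7, 8}.
Verification: at each break x_0, at least two indices attain the minimum of min_i(a_i + i · x_0).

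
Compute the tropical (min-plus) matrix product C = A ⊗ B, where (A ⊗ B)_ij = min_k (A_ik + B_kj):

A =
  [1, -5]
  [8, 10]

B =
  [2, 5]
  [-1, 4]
A ⊗ B =
  [-6, -1]
  [9, 13]

Apply the min-plus product entry-by-entry:
  C[0][0] = min over k of (A[0][0] + B[0][0] = 1 + 2 = 3, A[0][1] + B[1][0] = -5 + -1 = -6) = -6 (attained at k = 1)
  C[0][1] = min over k of (A[0][0] + B[0][1] = 1 + 5 = 6, A[0][1] + B[1][1] = -5 + 4 = -1) = -1 (attained at k = 1)
  C[1][0] = min over k of (A[1][0] + B[0][0] = 8 + 2 = 10, A[1][1] + B[1][0] = 10 + -1 = 9) = 9 (attained at k = 1)
  C[1][1] = min over k of (A[1][0] + B[0][1] = 8 + 5 = 13, A[1][1] + B[1][1] = 10 + 4 = 14) = 13 (attained at k = 0)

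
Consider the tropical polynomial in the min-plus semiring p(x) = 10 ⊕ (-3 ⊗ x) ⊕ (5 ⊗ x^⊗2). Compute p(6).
p(6) = 3

A tropical monomial a ⊗ x^⊗i evaluates to a + i · x. Evaluating each term at x = 6:
  Term 0 contributes 10 + 0 · 6 = 10
  Term 1 contributes -3 + 1 · 6 = 3
  Term 2 contributes 5 + 2 · 6 = 17
p(6) = ⊕ of these = min[10, 3, 17] = 3.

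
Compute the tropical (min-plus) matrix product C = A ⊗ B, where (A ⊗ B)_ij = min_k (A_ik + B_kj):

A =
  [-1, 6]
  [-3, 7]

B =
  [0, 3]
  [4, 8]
A ⊗ B =
  [-1, 2]
  [-3, 0]

Apply the min-plus product entry-by-entry:
  C[0][0] = min over k of (A[0][0] + B[0][0] = -1 + 0 = -1, A[0][1] + B[1][0] = 6 + 4 = 10) = -1 (attained at k = 0)
  C[0][1] = min over k of (A[0][0] + B[0][1] = -1 + 3 = 2, A[0][1] + B[1][1] = 6 + 8 = 14) = 2 (attained at k = 0)
  C[1][0] = min over k of (A[1][0] + B[0][0] = -3 + 0 = -3, A[1][1] + B[1][0] = 7 + 4 = 11) = -3 (attained at k = 0)
  C[1][1] = min over k of (A[1][0] + B[0][1] = -3 + 3 = 0, A[1][1] + B[1][1] = 7 + 8 = 15) = 0 (attained at k = 0)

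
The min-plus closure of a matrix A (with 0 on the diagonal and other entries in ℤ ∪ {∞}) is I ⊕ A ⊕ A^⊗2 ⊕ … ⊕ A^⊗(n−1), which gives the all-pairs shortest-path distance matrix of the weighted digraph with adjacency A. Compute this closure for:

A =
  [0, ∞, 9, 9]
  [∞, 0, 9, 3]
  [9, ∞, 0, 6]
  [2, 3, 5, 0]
Closure =
  [0, 12, 9, 9]
  [5, 0, 8, 3]
  [8, 9, 0, 6]
  [2, 3, 5, 0]

This is the Floyd-Warshall all-pairs shortest-path computation. For each intermediate vertex k = 0, 1, …, 3, update dist[i][j] ← min(dist[i][j], dist[i][k] + dist[k][j]). The final matrix gives, for each (i, j), the minimum total weight of any directed path from i to j (possibly empty when i = j).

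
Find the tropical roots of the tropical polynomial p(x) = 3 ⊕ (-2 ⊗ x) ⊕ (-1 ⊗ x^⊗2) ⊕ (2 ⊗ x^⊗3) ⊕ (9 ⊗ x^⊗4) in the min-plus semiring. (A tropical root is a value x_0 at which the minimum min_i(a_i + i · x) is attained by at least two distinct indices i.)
Roots: {-7, -3, -1, 5}

Each tropical root is a break point of the lower envelope of the lines y = a_i + i · x (there are 5 lines, with slopes 0, 1, ..., 4). Only the lines that attain the minimum somewhere contribute to roots; other lines are dominated. Here the surviving (envelope) indices are i = 4, i = 3, i = 2, i = 1, i = 0.
Intersections between consecutive envelope lines give the roots: for adjacent envelope indices i < j the intersection is x = (a_i − a_j) / (j − i). Reading off the sorted break points: {-7, -3, -1, 5}.
Verification: at each break x_0, at least two indices attain the minimum of min_i(a_i + i · x_0).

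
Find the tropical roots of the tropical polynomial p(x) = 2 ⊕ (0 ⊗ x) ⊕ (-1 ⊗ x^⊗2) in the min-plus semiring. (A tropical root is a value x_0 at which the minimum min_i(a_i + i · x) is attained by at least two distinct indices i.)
Roots: {1, 2}

Each tropical root is a break point of the lower envelope of the lines y = a_i + i · x (there are 3 lines, with slopes 0, 1, ..., 2). Only the lines that attain the minimum somewhere contribute to roots; other lines are dominated. Here the surviving (envelope) indices are i = 2, i = 1, i = 0.
Intersections between consecutive envelope lines give the roots: for adjacent envelope indices i < j the intersection is x = (a_i − a_j) / (j − i). Reading off the sorted break points: {1, 2}.
Verification: at each break x_0, at least two indices attain the minimum of min_i(a_i + i · x_0).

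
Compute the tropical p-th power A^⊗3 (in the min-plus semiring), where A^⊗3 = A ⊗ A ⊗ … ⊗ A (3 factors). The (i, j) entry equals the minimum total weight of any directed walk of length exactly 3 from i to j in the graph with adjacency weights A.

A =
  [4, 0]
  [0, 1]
A^⊗3 =
  [1, 0]
  [0, 1]

Each entry (A^⊗3)_ij equals the minimum over all length-3 walks i = v_0 → v_1 → … → v_3 = j of Σ_t A[v_t][v_{t+1}]. For example, for (i, j) = (0, 1) we minimise over 4 possible intermediate vertex sequences; the minimum is 0, attained along the walk 0 → 1 → 0 → 1.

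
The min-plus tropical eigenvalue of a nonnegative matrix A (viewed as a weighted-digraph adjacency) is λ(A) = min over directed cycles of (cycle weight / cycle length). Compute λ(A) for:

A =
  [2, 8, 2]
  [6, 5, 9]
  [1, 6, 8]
λ(A) = 3/2

Enumerate directed cycles and compute their means (weight / length). Sample:
  cycle 0 → 0: weight = 2, length = 1, mean = 2/1 ≈ 2.000
  cycle 1 → 1: weight = 5, length = 1, mean = 5/1 ≈ 5.000
  cycle 2 → 2: weight = 8, length = 1, mean = 8/1 ≈ 8.000
  cycle 0 → 1 → 0: weight = 14, length = 2, mean = 14/2 ≈ 7.000
  cycle 0 → 2 → 0: weight = 3, length = 2, mean = 3/2 ≈ 1.500
  cycle 1 → 0 → 1: weight = 14, length = 2, mean = 14/2 ≈ 7.000
Minimum mean = 1.500, attained e.g. along the cycle 0 → 2 → 0 with weight 3 and length 2. So λ(A) = 3/2 = 3/2.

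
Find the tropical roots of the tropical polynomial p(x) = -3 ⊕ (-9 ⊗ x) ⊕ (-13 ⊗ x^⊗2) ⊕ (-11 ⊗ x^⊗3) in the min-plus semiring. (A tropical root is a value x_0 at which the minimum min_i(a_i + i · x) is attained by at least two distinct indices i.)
Roots: {-2, 4, 6}

Each tropical root is a break point of the lower envelope of the lines y = a_i + i · x (there are 4 lines, with slopes 0, 1, ..., 3). Only the lines that attain the minimum somewhere contribute to roots; other lines are dominated. Here the surviving (envelope) indices are i = 3, i = 2, i = 1, i = 0.
Intersections between consecutive envelope lines give the roots: for adjacent envelope indices i < j the intersection is x = (a_i − a_j) / (j − i). Reading off the sorted break points: {-2, 4, 6}.
Verification: at each break x_0, at least two indices attain the minimum of min_i(a_i + i · x_0).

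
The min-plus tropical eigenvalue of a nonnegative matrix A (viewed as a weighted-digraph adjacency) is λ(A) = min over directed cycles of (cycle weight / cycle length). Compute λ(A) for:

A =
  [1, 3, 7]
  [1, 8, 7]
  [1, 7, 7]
λ(A) = 1

Enumerate directed cycles and compute their means (weight / length). Sample:
  cycle 0 → 0: weight = 1, length = 1, mean = 1/1 ≈ 1.000
  cycle 1 → 1: weight = 8, length = 1, mean = 8/1 ≈ 8.000
  cycle 2 → 2: weight = 7, length = 1, mean = 7/1 ≈ 7.000
  cycle 0 → 1 → 0: weight = 4, length = 2, mean = 4/2 ≈ 2.000
  cycle 0 → 2 → 0: weight = 8, length = 2, mean = 8/2 ≈ 4.000
  cycle 1 → 0 → 1: weight = 4, length = 2, mean = 4/2 ≈ 2.000
Minimum mean = 1.000, attained e.g. along the cycle 0 → 0 with weight 1 and length 1. So λ(A) = 1/1 = 1.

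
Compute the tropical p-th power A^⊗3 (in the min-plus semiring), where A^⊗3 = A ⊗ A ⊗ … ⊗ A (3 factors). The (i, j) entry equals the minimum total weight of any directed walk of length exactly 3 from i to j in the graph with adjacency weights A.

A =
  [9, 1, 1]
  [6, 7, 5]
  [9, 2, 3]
A^⊗3 =
  [9, 6, 7]
  [13, 9, 10]
  [11, 8, 9]

Each entry (A^⊗3)_ij equals the minimum over all length-3 walks i = v_0 → v_1 → … → v_3 = j of Σ_t A[v_t][v_{t+1}]. For example, for (i, j) = (0, 2) we minimise over 9 possible intermediate vertex sequences; the minimum is 7, attained along the walk 0 → 2 → 2 → 2.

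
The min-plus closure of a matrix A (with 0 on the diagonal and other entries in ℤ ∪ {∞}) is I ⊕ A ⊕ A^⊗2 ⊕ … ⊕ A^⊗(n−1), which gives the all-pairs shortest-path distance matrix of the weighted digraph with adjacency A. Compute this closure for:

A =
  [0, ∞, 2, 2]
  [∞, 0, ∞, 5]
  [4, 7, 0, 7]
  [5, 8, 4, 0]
Closure =
  [0, 9, 2, 2]
  [10, 0, 9, 5]
  [4, 7, 0, 6]
  [5, 8, 4, 0]

This is the Floyd-Warshall all-pairs shortest-path computation. For each intermediate vertex k = 0, 1, …, 3, update dist[i][j] ← min(dist[i][j], dist[i][k] + dist[k][j]). The final matrix gives, for each (i, j), the minimum total weight of any directed path from i to j (possibly empty when i = j).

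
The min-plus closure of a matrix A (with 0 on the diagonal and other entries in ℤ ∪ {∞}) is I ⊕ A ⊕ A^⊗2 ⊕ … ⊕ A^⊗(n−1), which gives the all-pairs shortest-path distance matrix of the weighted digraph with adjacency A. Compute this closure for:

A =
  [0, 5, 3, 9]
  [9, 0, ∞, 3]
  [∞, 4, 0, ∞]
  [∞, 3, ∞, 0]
Closure =
  [0, 5, 3, 8]
  [9, 0, 12, 3]
  [13, 4, 0, 7]
  [12, 3, 15, 0]

This is the Floyd-Warshall all-pairs shortest-path computation. For each intermediate vertex k = 0, 1, …, 3, update dist[i][j] ← min(dist[i][j], dist[i][k] + dist[k][j]). The final matrix gives, for each (i, j), the minimum total weight of any directed path from i to j (possibly empty when i = j).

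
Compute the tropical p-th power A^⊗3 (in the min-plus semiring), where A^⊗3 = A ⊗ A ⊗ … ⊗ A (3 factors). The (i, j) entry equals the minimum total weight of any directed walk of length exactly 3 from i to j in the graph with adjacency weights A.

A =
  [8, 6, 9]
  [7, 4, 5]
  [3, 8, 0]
A^⊗3 =
  [12, 14, 9]
  [8, 12, 5]
  [3, 8, 0]

Each entry (A^⊗3)_ij equals the minimum over all length-3 walks i = v_0 → v_1 → … → v_3 = j of Σ_t A[v_t][v_{t+1}]. For example, for (i, j) = (0, 2) we minimise over 9 possible intermediate vertex sequences; the minimum is 9, attained along the walk 0 → 2 → 2 → 2.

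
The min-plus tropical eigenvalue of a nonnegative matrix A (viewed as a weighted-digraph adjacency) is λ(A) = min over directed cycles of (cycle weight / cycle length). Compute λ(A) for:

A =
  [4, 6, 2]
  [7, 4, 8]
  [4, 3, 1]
λ(A) = 1

Enumerate directed cycles and compute their means (weight / length). Sample:
  cycle 0 → 0: weight = 4, length = 1, mean = 4/1 ≈ 4.000
  cycle 1 → 1: weight = 4, length = 1, mean = 4/1 ≈ 4.000
  cycle 2 → 2: weight = 1, length = 1, mean = 1/1 ≈ 1.000
  cycle 0 → 1 → 0: weight = 13, length = 2, mean = 13/2 ≈ 6.500
  cycle 0 → 2 → 0: weight = 6, length = 2, mean = 6/2 ≈ 3.000
  cycle 1 → 0 → 1: weight = 13, length = 2, mean = 13/2 ≈ 6.500
Minimum mean = 1.000, attained e.g. along the cycle 2 → 2 with weight 1 and length 1. So λ(A) = 1/1 = 1.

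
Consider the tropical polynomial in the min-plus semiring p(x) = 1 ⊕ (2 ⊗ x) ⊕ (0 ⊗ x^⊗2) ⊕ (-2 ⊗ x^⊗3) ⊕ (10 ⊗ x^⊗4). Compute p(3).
p(3) = 1

A tropical monomial a ⊗ x^⊗i evaluates to a + i · x. Evaluating each term at x = 3:
  Term 0 contributes 1 + 0 · 3 = 1
  Term 1 contributes 2 + 1 · 3 = 5
  Term 2 contributes 0 + 2 · 3 = 6
  Term 3 contributes -2 + 3 · 3 = 7
  Term 4 contributes 10 + 4 · 3 = 22
p(3) = ⊕ of these = min[1, 5, 6, 7, 22] = 1.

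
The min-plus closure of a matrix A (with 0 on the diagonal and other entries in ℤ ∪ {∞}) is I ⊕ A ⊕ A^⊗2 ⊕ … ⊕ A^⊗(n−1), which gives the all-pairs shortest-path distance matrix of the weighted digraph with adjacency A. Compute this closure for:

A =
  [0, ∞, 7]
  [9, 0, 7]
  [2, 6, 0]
Closure =
  [0, 13, 7]
  [9, 0, 7]
  [2, 6, 0]

This is the Floyd-Warshall all-pairs shortest-path computation. For each intermediate vertex k = 0, 1, …, 2, update dist[i][j] ← min(dist[i][j], dist[i][k] + dist[k][j]). The final matrix gives, for each (i, j), the minimum total weight of any directed path from i to j (possibly empty when i = j).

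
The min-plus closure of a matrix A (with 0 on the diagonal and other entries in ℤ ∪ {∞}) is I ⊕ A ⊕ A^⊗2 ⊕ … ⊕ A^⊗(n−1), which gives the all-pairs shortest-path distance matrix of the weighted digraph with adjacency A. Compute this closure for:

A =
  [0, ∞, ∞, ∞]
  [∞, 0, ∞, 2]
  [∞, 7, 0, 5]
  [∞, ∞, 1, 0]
Closure =
  [0, ∞, ∞, ∞]
  [∞, 0, 3, 2]
  [∞, 7, 0, 5]
  [∞, 8, 1, 0]

This is the Floyd-Warshall all-pairs shortest-path computation. For each intermediate vertex k = 0, 1, …, 3, update dist[i][j] ← min(dist[i][j], dist[i][k] + dist[k][j]). The final matrix gives, for each (i, j), the minimum total weight of any directed path from i to j (possibly empty when i = j).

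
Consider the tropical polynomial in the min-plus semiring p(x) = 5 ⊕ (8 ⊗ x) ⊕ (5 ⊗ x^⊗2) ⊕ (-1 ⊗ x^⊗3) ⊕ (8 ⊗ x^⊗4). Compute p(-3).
p(-3) = -10

A tropical monomial a ⊗ x^⊗i evaluates to a + i · x. Evaluating each term at x = -3:
  Term 0 contributes 5 + 0 · -3 = 5
  Term 1 contributes 8 + 1 · -3 = 5
  Term 2 contributes 5 + 2 · -3 = -1
  Term 3 contributes -1 + 3 · -3 = -10
  Term 4 contributes 8 + 4 · -3 = -4
p(-3) = ⊕ of these = min[5, 5, -1, -10, -4] = -10.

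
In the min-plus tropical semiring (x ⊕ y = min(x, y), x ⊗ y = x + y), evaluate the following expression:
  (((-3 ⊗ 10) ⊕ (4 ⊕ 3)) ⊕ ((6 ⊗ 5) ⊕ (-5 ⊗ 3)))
(((-3 ⊗ 10) ⊕ (4 ⊕ 3)) ⊕ ((6 ⊗ 5) ⊕ (-5 ⊗ 3))) = -2

Expand innermost to outermost. Recall ⊕ takes the minimum of its arguments and ⊗ takes their sum. Working out the expression (((-3 ⊗ 10) ⊕ (4 ⊕ 3)) ⊕ ((6 ⊗ 5) ⊕ (-5 ⊗ 3))) gives -2.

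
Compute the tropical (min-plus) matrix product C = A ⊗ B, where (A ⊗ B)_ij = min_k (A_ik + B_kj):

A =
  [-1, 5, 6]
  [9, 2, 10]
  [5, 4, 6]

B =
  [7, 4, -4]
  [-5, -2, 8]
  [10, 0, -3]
A ⊗ B =
  [0, 3, -5]
  [-3, 0, 5]
  [-1, 2, 1]

Apply the min-plus product entry-by-entry:
  C[0][0] = min over k of (A[0][0] + B[0][0] = -1 + 7 = 6, A[0][1] + B[1][0] = 5 + -5 = 0, A[0][2] + B[2][0] = 6 + 10 = 16) = 0 (attained at k = 1)
  C[0][1] = min over k of (A[0][0] + B[0][1] = -1 + 4 = 3, A[0][1] + B[1][1] = 5 + -2 = 3, A[0][2] + B[2][1] = 6 + 0 = 6) = 3 (attained at k = 0)
  C[0][2] = min over k of (A[0][0] + B[0][2] = -1 + -4 = -5, A[0][1] + B[1][2] = 5 + 8 = 13, A[0][2] + B[2][2] = 6 + -3 = 3) = -5 (attained at k = 0)
  C[1][0] = min over k of (A[1][0] + B[0][0] = 9 + 7 = 16, A[1][1] + B[1][0] = 2 + -5 = -3, A[1][2] + B[2][0] = 10 + 10 = 20) = -3 (attained at k = 1)
  C[1][1] = min over k of (A[1][0] + B[0][1] = 9 + 4 = 13, A[1][1] + B[1][1] = 2 + -2 = 0, A[1][2] + B[2][1] = 10 + 0 = 10) = 0 (attained at k = 1)
  C[1][2] = min over k of (A[1][0] + B[0][2] = 9 + -4 = 5, A[1][1] + B[1][2] = 2 + 8 = 10, A[1][2] + B[2][2] = 10 + -3 = 7) = 5 (attained at k = 0)
  C[2][0] = min over k of (A[2][0] + B[0][0] = 5 + 7 = 12, A[2][1] + B[1][0] = 4 + -5 = -1, A[2][2] + B[2][0] = 6 + 10 = 16) = -1 (attained at k = 1)
  C[2][1] = min over k of (A[2][0] + B[0][1] = 5 + 4 = 9, A[2][1] + B[1][1] = 4 + -2 = 2, A[2][2] + B[2][1] = 6 + 0 = 6) = 2 (attained at k = 1)
  C[2][2] = min over k of (A[2][0] + B[0][2] = 5 + -4 = 1, A[2][1] + B[1][2] = 4 + 8 = 12, A[2][2] + B[2][2] = 6 + -3 = 3) = 1 (attained at k = 0)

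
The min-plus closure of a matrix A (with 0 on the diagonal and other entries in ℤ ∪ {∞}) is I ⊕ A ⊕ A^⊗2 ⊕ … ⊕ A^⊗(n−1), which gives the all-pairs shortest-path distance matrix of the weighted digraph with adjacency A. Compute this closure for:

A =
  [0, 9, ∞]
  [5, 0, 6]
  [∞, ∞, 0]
Closure =
  [0, 9, 15]
  [5, 0, 6]
  [∞, ∞, 0]

This is the Floyd-Warshall all-pairs shortest-path computation. For each intermediate vertex k = 0, 1, …, 2, update dist[i][j] ← min(dist[i][j], dist[i][k] + dist[k][j]). The final matrix gives, for each (i, j), the minimum total weight of any directed path from i to j (possibly empty when i = j).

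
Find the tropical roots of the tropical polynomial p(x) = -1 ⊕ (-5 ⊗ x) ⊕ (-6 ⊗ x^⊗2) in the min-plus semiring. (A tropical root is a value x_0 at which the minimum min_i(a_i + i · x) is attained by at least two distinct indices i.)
Roots: {1, 4}

Each tropical root is a break point of the lower envelope of the lines y = a_i + i · x (there are 3 lines, with slopes 0, 1, ..., 2). Only the lines that attain the minimum somewhere contribute to roots; other lines are dominated. Here the surviving (envelope) indices are i = 2, i = 1, i = 0.
Intersections between consecutive envelope lines give the roots: for adjacent envelope indices i < j the intersection is x = (a_i − a_j) / (j − i). Reading off the sorted break points: {1, 4}.
Verification: at each break x_0, at least two indices attain the minimum of min_i(a_i + i · x_0).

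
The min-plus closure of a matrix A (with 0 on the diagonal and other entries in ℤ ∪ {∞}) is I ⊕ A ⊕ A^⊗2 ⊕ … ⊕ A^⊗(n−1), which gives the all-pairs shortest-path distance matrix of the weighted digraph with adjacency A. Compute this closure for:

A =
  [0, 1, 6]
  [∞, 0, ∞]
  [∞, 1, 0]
Closure =
  [0, 1, 6]
  [∞, 0, ∞]
  [∞, 1, 0]

This is the Floyd-Warshall all-pairs shortest-path computation. For each intermediate vertex k = 0, 1, …, 2, update dist[i][j] ← min(dist[i][j], dist[i][k] + dist[k][j]). The final matrix gives, for each (i, j), the minimum total weight of any directed path from i to j (possibly empty when i = j).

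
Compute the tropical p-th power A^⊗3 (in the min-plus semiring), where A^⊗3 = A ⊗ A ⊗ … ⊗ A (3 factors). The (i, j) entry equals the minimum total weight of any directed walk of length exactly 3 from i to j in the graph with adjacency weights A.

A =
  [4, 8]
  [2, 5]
A^⊗3 =
  [12, 16]
  [10, 14]

Each entry (A^⊗3)_ij equals the minimum over all length-3 walks i = v_0 → v_1 → … → v_3 = j of Σ_t A[v_t][v_{t+1}]. For example, for (i, j) = (0, 1) we minimise over 4 possible intermediate vertex sequences; the minimum is 16, attained along the walk 0 → 0 → 0 → 1.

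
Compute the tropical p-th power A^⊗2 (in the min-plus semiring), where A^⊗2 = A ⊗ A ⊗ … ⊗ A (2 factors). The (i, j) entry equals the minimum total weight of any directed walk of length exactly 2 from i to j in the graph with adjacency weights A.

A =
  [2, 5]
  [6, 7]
A^⊗2 =
  [4, 7]
  [8, 11]

Each entry (A^⊗2)_ij equals the minimum over all length-2 walks i = v_0 → v_1 → … → v_2 = j of Σ_t A[v_t][v_{t+1}]. For example, for (i, j) = (0, 1) we minimise over 2 possible intermediate vertex sequences; the minimum is 7, attained along the walk 0 → 0 → 1.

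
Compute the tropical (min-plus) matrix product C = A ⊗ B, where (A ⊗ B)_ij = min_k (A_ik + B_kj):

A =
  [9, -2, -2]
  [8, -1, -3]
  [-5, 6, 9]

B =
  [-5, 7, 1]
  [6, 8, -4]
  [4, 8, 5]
A ⊗ B =
  [2, 6, -6]
  [1, 5, -5]
  [-10, 2, -4]

Apply the min-plus product entry-by-entry:
  C[0][0] = min over k of (A[0][0] + B[0][0] = 9 + -5 = 4, A[0][1] + B[1][0] = -2 + 6 = 4, A[0][2] + B[2][0] = -2 + 4 = 2) = 2 (attained at k = 2)
  C[0][1] = min over k of (A[0][0] + B[0][1] = 9 + 7 = 16, A[0][1] + B[1][1] = -2 + 8 = 6, A[0][2] + B[2][1] = -2 + 8 = 6) = 6 (attained at k = 1)
  C[0][2] = min over k of (A[0][0] + B[0][2] = 9 + 1 = 10, A[0][1] + B[1][2] = -2 + -4 = -6, A[0][2] + B[2][2] = -2 + 5 = 3) = -6 (attained at k = 1)
  C[1][0] = min over k of (A[1][0] + B[0][0] = 8 + -5 = 3, A[1][1] + B[1][0] = -1 + 6 = 5, A[1][2] + B[2][0] = -3 + 4 = 1) = 1 (attained at k = 2)
  C[1][1] = min over k of (A[1][0] + B[0][1] = 8 + 7 = 15, A[1][1] + B[1][1] = -1 + 8 = 7, A[1][2] + B[2][1] = -3 + 8 = 5) = 5 (attained at k = 2)
  C[1][2] = min over k of (A[1][0] + B[0][2] = 8 + 1 = 9, A[1][1] + B[1][2] = -1 + -4 = -5, A[1][2] + B[2][2] = -3 + 5 = 2) = -5 (attained at k = 1)
  C[2][0] = min over k of (A[2][0] + B[0][0] = -5 + -5 = -10, A[2][1] + B[1][0] = 6 + 6 = 12, A[2][2] + B[2][0] = 9 + 4 = 13) = -10 (attained at k = 0)
  C[2][1] = min over k of (A[2][0] + B[0][1] = -5 + 7 = 2, A[2][1] + B[1][1] = 6 + 8 = 14, A[2][2] + B[2][1] = 9 + 8 = 17) = 2 (attained at k = 0)
  C[2][2] = min over k of (A[2][0] + B[0][2] = -5 + 1 = -4, A[2][1] + B[1][2] = 6 + -4 = 2, A[2][2] + B[2][2] = 9 + 5 = 14) = -4 (attained at k = 0)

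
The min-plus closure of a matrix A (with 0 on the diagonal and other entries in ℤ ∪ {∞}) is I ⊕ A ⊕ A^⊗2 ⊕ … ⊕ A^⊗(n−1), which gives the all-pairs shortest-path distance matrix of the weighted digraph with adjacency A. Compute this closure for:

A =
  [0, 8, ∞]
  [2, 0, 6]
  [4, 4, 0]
Closure =
  [0, 8, 14]
  [2, 0, 6]
  [4, 4, 0]

This is the Floyd-Warshall all-pairs shortest-path computation. For each intermediate vertex k = 0, 1, …, 2, update dist[i][j] ← min(dist[i][j], dist[i][k] + dist[k][j]). The final matrix gives, for each (i, j), the minimum total weight of any directed path from i to j (possibly empty when i = j).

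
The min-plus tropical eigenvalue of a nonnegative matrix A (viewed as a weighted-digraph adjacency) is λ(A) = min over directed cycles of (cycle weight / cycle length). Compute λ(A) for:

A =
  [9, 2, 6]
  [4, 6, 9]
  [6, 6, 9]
λ(A) = 3

Enumerate directed cycles and compute their means (weight / length). Sample:
  cycle 0 → 0: weight = 9, length = 1, mean = 9/1 ≈ 9.000
  cycle 1 → 1: weight = 6, length = 1, mean = 6/1 ≈ 6.000
  cycle 2 → 2: weight = 9, length = 1, mean = 9/1 ≈ 9.000
  cycle 0 → 1 → 0: weight = 6, length = 2, mean = 6/2 ≈ 3.000
  cycle 0 → 2 → 0: weight = 12, length = 2, mean = 12/2 ≈ 6.000
  cycle 1 → 0 → 1: weight = 6, length = 2, mean = 6/2 ≈ 3.000
Minimum mean = 3.000, attained e.g. along the cycle 0 → 1 → 0 with weight 6 and length 2. So λ(A) = 6/2 = 3.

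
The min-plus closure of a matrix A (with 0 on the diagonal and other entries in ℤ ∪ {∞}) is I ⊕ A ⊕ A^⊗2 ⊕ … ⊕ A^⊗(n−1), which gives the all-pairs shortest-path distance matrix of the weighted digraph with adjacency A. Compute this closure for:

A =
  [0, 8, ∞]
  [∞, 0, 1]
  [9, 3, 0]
Closure =
  [0, 8, 9]
  [10, 0, 1]
  [9, 3, 0]

This is the Floyd-Warshall all-pairs shortest-path computation. For each intermediate vertex k = 0, 1, …, 2, update dist[i][j] ← min(dist[i][j], dist[i][k] + dist[k][j]). The final matrix gives, for each (i, j), the minimum total weight of any directed path from i to j (possibly empty when i = j).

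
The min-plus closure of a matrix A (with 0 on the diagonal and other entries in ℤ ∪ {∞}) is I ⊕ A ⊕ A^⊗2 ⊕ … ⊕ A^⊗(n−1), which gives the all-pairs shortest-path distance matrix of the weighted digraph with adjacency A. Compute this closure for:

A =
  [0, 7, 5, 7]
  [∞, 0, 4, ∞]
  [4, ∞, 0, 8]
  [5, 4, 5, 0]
Closure =
  [0, 7, 5, 7]
  [8, 0, 4, 12]
  [4, 11, 0, 8]
  [5, 4, 5, 0]

This is the Floyd-Warshall all-pairs shortest-path computation. For each intermediate vertex k = 0, 1, …, 3, update dist[i][j] ← min(dist[i][j], dist[i][k] + dist[k][j]). The final matrix gives, for each (i, j), the minimum total weight of any directed path from i to j (possibly empty when i = j).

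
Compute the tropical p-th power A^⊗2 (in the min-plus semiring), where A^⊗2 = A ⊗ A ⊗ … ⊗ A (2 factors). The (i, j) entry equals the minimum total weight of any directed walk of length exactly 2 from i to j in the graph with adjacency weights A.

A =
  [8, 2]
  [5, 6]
A^⊗2 =
  [7, 8]
  [11, 7]

Each entry (A^⊗2)_ij equals the minimum over all length-2 walks i = v_0 → v_1 → … → v_2 = j of Σ_t A[v_t][v_{t+1}]. For example, for (i, j) = (0, 1) we minimise over 2 possible intermediate vertex sequences; the minimum is 8, attained along the walk 0 → 1 → 1.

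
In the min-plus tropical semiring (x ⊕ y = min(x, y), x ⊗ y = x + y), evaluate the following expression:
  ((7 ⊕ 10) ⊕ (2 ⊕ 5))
((7 ⊕ 10) ⊕ (2 ⊕ 5)) = 2

Expand innermost to outermost. Recall ⊕ takes the minimum of its arguments and ⊗ takes their sum. Working out the expression ((7 ⊕ 10) ⊕ (2 ⊕ 5)) gives 2.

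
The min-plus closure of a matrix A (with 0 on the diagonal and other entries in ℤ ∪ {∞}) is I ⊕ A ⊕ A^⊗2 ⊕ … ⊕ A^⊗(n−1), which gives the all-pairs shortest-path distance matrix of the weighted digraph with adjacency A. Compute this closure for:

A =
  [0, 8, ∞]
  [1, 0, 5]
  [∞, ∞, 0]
Closure =
  [0, 8, 13]
  [1, 0, 5]
  [∞, ∞, 0]

This is the Floyd-Warshall all-pairs shortest-path computation. For each intermediate vertex k = 0, 1, …, 2, update dist[i][j] ← min(dist[i][j], dist[i][k] + dist[k][j]). The final matrix gives, for each (i, j), the minimum total weight of any directed path from i to j (possibly empty when i = j).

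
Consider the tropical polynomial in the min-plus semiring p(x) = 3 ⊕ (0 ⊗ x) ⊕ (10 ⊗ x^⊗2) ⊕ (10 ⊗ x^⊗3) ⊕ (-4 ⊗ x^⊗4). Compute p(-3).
p(-3) = -16

A tropical monomial a ⊗ x^⊗i evaluates to a + i · x. Evaluating each term at x = -3:
  Term 0 contributes 3 + 0 · -3 = 3
  Term 1 contributes 0 + 1 · -3 = -3
  Term 2 contributes 10 + 2 · -3 = 4
  Term 3 contributes 10 + 3 · -3 = 1
  Term 4 contributes -4 + 4 · -3 = -16
p(-3) = ⊕ of these = min[3, -3, 4, 1, -16] = -16.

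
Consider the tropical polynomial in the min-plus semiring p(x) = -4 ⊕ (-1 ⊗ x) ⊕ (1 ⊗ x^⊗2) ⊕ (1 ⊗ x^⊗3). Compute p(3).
p(3) = -4

A tropical monomial a ⊗ x^⊗i evaluates to a + i · x. Evaluating each term at x = 3:
  Term 0 contributes -4 + 0 · 3 = -4
  Term 1 contributes -1 + 1 · 3 = 2
  Term 2 contributes 1 + 2 · 3 = 7
  Term 3 contributes 1 + 3 · 3 = 10
p(3) = ⊕ of these = min[-4, 2, 7, 10] = -4.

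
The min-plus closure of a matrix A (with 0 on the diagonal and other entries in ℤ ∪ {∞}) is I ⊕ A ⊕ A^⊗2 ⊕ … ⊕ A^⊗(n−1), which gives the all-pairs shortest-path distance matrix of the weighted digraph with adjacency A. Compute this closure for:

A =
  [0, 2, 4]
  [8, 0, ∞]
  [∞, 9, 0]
Closure =
  [0, 2, 4]
  [8, 0, 12]
  [17, 9, 0]

This is the Floyd-Warshall all-pairs shortest-path computation. For each intermediate vertex k = 0, 1, …, 2, update dist[i][j] ← min(dist[i][j], dist[i][k] + dist[k][j]). The final matrix gives, for each (i, j), the minimum total weight of any directed path from i to j (possibly empty when i = j).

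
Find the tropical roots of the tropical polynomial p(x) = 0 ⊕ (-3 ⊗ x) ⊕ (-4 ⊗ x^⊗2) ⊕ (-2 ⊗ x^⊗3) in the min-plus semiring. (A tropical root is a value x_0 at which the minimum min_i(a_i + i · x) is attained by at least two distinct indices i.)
Roots: {-2, 1, 3}

Each tropical root is a break point of the lower envelope of the lines y = a_i + i · x (there are 4 lines, with slopes 0, 1, ..., 3). Only the lines that attain the minimum somewhere contribute to roots; other lines are dominated. Here the surviving (envelope) indices are i = 3, i = 2, i = 1, i = 0.
Intersections between consecutive envelope lines give the roots: for adjacent envelope indices i < j the intersection is x = (a_i − a_j) / (j − i). Reading off the sorted break points: {-2, 1, 3}.
Verification: at each break x_0, at least two indices attain the minimum of min_i(a_i + i · x_0).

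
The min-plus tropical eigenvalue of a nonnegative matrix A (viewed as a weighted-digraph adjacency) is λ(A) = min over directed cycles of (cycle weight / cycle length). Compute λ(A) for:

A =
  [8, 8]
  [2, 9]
λ(A) = 5

Enumerate directed cycles and compute their means (weight / length). Sample:
  cycle 0 → 0: weight = 8, length = 1, mean = 8/1 ≈ 8.000
  cycle 1 → 1: weight = 9, length = 1, mean = 9/1 ≈ 9.000
  cycle 0 → 1 → 0: weight = 10, length = 2, mean = 10/2 ≈ 5.000
  cycle 1 → 0 → 1: weight = 10, length = 2, mean = 10/2 ≈ 5.000
Minimum mean = 5.000, attained e.g. along the cycle 0 → 1 → 0 with weight 10 and length 2. So λ(A) = 10/2 = 5.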